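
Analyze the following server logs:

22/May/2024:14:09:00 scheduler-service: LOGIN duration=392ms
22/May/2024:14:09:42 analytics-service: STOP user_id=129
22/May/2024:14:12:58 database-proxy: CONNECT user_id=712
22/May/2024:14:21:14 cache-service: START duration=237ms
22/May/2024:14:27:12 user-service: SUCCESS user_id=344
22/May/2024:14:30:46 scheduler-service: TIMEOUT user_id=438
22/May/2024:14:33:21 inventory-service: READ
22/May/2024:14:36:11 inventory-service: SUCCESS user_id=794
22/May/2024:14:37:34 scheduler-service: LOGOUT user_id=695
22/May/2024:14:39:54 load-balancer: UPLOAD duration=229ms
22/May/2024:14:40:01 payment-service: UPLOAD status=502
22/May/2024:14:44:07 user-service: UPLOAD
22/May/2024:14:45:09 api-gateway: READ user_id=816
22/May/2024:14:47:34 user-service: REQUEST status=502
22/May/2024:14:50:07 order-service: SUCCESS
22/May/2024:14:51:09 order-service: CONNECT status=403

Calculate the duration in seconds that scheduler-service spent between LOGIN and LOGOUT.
1714

To calculate state duration:

1. Find LOGIN event for scheduler-service: 22/May/2024:14:09:00
2. Find LOGOUT event for scheduler-service: 22/May/2024:14:37:34
3. Calculate duration: 22/May/2024:14:37:34 - 22/May/2024:14:09:00 = 1714 seconds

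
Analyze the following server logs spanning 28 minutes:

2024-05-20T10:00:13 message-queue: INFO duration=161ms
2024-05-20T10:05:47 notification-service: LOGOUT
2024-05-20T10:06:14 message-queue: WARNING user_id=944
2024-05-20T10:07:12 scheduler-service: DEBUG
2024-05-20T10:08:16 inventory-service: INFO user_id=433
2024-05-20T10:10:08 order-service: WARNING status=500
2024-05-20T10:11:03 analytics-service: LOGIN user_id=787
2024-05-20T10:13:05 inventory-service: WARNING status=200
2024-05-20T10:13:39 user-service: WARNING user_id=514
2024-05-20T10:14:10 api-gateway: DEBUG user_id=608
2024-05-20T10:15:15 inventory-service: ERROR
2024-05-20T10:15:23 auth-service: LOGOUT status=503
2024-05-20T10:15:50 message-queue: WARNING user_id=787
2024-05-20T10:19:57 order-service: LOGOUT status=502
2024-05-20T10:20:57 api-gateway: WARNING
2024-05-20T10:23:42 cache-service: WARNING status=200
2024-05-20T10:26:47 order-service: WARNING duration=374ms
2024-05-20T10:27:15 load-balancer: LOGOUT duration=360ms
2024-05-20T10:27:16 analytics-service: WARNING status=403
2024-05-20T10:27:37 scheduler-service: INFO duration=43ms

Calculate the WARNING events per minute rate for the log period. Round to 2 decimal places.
0.32

To calculate the rate:

1. Count total WARNING events: 9
2. Total time period: 28 minutes
3. Rate = 9 / 28 = 0.32 events per minute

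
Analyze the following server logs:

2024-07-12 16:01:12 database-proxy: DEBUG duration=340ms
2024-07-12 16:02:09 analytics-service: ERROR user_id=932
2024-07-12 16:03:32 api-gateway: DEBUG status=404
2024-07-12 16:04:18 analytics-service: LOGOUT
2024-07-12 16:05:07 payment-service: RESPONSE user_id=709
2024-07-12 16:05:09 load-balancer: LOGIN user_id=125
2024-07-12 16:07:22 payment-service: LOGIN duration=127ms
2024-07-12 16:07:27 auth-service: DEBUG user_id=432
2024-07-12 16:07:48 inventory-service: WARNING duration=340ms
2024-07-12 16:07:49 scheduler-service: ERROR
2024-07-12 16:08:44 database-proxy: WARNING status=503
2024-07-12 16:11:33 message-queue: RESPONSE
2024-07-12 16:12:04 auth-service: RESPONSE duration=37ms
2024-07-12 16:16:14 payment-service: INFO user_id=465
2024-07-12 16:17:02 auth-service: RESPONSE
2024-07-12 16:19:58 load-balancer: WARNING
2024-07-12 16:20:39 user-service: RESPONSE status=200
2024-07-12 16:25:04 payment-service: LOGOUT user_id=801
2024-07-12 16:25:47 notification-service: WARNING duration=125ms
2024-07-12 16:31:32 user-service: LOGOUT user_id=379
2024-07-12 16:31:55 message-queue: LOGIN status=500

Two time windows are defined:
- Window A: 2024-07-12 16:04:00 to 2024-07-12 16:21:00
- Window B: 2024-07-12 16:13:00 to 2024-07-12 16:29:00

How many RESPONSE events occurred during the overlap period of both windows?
2

To find overlap events:

1. Window A: 2024-07-12 16:04:00 to 2024-07-12 16:21:00
2. Window B: 2024-07-12 16:13:00 to 2024-07-12 16:29:00
3. Overlap period: 2024-07-12 16:13:00 to 2024-07-12 16:21:00
4. Count RESPONSE events in overlap: 2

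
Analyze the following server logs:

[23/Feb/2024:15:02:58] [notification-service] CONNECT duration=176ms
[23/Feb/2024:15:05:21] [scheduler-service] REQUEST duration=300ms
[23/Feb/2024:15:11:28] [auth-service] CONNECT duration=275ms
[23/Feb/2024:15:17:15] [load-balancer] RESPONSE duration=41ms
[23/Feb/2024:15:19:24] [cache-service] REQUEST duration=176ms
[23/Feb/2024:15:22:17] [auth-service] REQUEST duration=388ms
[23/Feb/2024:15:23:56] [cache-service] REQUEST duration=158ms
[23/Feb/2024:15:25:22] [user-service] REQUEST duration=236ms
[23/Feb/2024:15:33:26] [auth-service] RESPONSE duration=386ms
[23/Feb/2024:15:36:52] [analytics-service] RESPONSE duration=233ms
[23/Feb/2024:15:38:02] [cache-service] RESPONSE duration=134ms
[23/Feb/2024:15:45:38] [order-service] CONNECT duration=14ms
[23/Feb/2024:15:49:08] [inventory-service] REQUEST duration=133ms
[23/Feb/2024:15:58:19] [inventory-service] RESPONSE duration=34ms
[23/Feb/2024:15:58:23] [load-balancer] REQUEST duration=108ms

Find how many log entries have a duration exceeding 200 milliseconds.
6

To count timeouts:

1. Threshold: 200ms
2. Extract duration from each log entry
3. Count entries where duration > 200
4. Timeout count: 6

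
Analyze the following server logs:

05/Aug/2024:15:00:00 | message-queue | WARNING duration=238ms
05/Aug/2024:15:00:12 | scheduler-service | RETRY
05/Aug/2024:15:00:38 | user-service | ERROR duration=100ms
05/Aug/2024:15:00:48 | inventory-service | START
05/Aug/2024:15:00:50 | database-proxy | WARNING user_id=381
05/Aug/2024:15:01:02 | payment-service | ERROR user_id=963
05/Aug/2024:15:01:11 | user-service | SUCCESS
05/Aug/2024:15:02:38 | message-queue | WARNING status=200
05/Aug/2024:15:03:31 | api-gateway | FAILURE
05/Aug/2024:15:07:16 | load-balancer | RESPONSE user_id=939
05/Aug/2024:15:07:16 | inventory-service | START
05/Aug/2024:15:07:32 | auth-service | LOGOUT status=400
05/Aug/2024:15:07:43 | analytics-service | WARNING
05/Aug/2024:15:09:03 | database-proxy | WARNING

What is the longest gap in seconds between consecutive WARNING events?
305

To find the longest gap:

1. Extract all WARNING events in chronological order
2. Calculate time differences between consecutive events
3. Find the maximum difference
4. Longest gap: 305 seconds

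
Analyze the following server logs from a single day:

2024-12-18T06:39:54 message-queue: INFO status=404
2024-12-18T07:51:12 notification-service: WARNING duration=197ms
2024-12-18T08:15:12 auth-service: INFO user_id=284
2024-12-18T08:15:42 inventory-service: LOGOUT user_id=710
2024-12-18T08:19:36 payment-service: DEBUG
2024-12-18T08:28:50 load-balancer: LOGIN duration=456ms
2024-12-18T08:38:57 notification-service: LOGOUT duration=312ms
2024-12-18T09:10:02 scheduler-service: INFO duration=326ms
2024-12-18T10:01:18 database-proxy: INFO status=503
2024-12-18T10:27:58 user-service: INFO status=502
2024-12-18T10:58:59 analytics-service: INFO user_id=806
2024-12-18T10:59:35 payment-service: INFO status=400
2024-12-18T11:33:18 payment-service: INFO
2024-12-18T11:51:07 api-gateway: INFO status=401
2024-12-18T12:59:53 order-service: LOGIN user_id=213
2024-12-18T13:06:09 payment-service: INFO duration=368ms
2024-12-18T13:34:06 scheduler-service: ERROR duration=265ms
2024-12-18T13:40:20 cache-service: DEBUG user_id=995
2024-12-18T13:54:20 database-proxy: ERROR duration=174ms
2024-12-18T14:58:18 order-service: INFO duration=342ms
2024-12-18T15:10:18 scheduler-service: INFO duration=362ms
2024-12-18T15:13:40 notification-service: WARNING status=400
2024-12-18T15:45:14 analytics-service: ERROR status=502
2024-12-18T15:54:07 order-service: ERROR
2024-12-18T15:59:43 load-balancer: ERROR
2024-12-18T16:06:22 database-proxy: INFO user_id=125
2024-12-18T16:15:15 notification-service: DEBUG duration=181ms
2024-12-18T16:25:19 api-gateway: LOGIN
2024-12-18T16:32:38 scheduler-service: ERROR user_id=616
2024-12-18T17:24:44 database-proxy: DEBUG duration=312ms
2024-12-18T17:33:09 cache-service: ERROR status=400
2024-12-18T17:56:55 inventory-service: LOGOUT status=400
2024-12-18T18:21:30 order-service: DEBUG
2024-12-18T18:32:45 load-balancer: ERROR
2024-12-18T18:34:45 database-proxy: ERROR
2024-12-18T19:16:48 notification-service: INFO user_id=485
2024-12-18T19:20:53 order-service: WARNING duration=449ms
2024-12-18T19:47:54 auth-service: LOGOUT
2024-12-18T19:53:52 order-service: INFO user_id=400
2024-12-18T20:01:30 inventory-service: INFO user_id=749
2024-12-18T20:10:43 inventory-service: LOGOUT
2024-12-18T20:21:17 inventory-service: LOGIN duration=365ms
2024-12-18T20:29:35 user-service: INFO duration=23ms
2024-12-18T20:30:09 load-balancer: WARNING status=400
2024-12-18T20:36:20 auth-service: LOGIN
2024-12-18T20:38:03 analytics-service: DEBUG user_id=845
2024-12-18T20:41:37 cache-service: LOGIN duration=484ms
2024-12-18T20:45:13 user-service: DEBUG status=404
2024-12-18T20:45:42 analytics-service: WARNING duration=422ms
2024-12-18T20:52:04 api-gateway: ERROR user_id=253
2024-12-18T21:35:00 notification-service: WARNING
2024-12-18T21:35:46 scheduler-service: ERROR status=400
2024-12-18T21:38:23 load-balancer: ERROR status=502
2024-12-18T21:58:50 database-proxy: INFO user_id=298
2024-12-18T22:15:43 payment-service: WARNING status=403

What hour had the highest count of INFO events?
10

To find the peak hour:

1. Group all INFO events by hour
2. Count events in each hour
3. Find hour with maximum count
4. Peak hour: 10 (with 4 events)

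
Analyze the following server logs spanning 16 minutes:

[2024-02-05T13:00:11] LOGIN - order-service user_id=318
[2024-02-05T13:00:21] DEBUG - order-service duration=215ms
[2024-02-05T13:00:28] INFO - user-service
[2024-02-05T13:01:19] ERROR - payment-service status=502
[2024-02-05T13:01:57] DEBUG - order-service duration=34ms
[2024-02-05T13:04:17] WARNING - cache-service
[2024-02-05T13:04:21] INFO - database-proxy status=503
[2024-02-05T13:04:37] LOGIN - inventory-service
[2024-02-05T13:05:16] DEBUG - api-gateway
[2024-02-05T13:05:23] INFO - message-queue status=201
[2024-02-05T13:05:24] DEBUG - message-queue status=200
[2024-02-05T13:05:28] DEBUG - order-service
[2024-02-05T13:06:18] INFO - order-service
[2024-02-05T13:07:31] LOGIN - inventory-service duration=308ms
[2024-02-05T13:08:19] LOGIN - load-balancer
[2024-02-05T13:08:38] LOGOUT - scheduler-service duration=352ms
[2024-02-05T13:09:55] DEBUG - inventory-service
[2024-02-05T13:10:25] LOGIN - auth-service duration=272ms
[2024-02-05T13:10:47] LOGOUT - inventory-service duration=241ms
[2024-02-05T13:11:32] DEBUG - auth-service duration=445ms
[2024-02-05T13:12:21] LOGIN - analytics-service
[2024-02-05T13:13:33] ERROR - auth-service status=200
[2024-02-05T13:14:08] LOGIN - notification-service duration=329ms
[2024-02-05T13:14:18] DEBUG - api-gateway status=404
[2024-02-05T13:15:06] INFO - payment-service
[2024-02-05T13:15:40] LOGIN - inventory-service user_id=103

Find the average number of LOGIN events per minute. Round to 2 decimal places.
0.5

To calculate the rate:

1. Count total LOGIN events: 8
2. Total time period: 16 minutes
3. Rate = 8 / 16 = 0.5 events per minute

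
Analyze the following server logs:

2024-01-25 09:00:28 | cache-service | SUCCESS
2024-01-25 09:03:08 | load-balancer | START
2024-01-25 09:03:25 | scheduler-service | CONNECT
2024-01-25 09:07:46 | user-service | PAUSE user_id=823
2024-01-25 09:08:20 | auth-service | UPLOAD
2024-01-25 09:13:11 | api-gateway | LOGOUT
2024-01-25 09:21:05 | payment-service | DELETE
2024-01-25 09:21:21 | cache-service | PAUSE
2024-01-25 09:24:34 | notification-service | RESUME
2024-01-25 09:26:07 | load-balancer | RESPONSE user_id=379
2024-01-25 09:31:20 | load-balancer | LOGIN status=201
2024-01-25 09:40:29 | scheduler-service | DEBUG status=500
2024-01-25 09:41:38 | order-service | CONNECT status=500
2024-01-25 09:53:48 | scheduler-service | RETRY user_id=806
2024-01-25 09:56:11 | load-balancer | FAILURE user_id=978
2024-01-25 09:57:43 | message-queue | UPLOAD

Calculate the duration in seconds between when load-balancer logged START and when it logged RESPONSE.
1379

To find the time between events:

1. Locate the first START event for load-balancer: 2024-01-25 09:03:08
2. Locate the first RESPONSE event for load-balancer: 2024-01-25 09:26:07
3. Calculate the difference: 2024-01-25 09:26:07 - 2024-01-25 09:03:08 = 1379 seconds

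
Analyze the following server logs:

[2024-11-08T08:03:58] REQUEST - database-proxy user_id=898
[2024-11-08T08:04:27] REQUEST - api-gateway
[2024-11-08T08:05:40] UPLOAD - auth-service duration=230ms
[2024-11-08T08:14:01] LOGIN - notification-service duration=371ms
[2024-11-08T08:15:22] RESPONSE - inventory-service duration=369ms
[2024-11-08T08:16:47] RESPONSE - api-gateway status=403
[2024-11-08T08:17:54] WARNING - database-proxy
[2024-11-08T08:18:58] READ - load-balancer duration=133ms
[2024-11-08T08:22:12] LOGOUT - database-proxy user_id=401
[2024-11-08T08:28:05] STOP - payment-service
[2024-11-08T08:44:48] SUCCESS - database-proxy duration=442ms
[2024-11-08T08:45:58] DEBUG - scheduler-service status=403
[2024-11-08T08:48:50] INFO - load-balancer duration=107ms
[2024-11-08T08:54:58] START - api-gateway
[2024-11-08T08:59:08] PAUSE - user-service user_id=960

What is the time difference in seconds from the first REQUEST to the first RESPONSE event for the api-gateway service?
740

To find the time between events:

1. Locate the first REQUEST event for api-gateway: 2024-11-08T08:04:27
2. Locate the first RESPONSE event for api-gateway: 2024-11-08T08:16:47
3. Calculate the difference: 2024-11-08T08:16:47 - 2024-11-08T08:04:27 = 740 seconds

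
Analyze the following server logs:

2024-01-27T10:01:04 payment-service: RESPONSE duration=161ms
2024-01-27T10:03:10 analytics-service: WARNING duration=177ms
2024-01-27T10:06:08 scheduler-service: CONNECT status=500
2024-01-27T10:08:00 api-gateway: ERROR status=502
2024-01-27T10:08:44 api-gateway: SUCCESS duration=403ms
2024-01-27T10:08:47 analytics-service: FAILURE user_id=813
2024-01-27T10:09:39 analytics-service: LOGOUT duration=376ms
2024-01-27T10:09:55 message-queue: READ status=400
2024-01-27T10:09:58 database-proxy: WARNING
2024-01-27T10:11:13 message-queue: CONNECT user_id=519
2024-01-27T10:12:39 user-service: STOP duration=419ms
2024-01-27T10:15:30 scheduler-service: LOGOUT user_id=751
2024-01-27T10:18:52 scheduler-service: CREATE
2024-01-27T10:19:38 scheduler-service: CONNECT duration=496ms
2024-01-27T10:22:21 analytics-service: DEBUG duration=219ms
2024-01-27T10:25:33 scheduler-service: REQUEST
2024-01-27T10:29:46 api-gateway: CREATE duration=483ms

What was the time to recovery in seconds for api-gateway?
44

To calculate recovery time:

1. Find ERROR event for api-gateway: 2024-01-27T10:08:00
2. Find next SUCCESS event for api-gateway: 2024-01-27T10:08:44
3. Recovery time: 2024-01-27T10:08:44 - 2024-01-27T10:08:00 = 44 seconds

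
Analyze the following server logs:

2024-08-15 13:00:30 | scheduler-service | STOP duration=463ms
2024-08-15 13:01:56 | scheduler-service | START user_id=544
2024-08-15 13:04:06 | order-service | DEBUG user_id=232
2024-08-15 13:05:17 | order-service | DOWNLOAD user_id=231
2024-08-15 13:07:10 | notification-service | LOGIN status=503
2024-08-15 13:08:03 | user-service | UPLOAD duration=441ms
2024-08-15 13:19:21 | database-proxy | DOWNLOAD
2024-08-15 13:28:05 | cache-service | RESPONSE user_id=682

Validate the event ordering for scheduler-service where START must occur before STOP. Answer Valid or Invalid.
Invalid

To validate ordering:

1. Required order: START → STOP
2. Rule: START must occur before STOP
3. Check actual order of events for scheduler-service
4. Result: Invalid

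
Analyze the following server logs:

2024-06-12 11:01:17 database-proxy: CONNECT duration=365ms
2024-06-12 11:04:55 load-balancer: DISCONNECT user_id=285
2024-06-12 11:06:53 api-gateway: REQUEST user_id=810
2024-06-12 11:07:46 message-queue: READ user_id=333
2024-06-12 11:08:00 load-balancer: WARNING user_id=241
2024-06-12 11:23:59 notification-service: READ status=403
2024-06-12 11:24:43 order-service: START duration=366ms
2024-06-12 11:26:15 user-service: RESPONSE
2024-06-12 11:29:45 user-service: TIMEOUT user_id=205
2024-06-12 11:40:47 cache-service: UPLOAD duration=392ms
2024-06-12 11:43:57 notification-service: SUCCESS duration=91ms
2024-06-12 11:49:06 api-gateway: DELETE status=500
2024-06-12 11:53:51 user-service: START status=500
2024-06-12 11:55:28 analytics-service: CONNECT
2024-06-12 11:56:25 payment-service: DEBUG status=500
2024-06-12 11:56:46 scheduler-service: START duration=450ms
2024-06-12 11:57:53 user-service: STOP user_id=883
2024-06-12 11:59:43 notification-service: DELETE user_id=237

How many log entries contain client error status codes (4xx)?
1

To find matching entries:

1. Pattern to match: client error status codes (4xx)
2. Scan each log entry for the pattern
3. Count matches: 1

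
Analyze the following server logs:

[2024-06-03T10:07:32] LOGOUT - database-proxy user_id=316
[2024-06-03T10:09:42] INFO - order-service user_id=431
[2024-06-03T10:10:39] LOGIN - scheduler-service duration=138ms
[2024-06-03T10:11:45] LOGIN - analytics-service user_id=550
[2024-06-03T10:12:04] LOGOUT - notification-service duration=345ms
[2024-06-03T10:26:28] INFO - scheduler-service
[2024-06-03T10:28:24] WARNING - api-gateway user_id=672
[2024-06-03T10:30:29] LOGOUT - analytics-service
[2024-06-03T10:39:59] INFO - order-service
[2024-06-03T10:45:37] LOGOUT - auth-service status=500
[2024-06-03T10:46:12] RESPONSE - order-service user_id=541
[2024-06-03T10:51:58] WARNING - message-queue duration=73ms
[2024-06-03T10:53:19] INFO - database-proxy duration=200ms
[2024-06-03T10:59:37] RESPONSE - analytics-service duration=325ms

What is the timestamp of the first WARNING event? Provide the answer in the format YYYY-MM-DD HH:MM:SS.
2024-06-03 10:28:24

To find the first event:

1. Filter for all WARNING events
2. Sort by timestamp
3. Select the first one
4. Timestamp: 2024-06-03 10:28:24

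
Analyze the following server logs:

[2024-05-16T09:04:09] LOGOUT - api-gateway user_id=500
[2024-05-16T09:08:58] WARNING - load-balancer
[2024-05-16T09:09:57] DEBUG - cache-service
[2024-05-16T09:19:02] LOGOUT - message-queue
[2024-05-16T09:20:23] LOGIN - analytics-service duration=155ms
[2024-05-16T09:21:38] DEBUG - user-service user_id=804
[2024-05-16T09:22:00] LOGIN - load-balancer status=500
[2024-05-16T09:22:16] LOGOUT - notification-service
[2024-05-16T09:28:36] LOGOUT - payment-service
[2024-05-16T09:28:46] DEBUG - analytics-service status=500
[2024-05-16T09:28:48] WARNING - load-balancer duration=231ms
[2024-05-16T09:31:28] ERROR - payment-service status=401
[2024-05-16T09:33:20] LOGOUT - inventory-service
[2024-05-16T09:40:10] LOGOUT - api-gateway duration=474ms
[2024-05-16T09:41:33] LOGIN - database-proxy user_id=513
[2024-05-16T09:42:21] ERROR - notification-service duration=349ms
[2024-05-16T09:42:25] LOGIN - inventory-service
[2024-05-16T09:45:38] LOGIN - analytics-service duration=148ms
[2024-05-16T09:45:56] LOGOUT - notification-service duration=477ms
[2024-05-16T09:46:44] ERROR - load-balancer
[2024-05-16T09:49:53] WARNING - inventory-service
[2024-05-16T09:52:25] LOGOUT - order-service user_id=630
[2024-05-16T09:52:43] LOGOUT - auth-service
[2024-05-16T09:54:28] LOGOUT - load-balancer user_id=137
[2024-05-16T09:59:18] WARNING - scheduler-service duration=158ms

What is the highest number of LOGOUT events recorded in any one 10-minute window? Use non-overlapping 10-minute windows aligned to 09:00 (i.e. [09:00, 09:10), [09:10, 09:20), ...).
3

To find the burst window:

1. Divide the log period into non-overlapping 10-minute windows starting at 09:00
2. Count LOGOUT events in each window
3. Find the window with maximum count
4. Maximum events in a window: 3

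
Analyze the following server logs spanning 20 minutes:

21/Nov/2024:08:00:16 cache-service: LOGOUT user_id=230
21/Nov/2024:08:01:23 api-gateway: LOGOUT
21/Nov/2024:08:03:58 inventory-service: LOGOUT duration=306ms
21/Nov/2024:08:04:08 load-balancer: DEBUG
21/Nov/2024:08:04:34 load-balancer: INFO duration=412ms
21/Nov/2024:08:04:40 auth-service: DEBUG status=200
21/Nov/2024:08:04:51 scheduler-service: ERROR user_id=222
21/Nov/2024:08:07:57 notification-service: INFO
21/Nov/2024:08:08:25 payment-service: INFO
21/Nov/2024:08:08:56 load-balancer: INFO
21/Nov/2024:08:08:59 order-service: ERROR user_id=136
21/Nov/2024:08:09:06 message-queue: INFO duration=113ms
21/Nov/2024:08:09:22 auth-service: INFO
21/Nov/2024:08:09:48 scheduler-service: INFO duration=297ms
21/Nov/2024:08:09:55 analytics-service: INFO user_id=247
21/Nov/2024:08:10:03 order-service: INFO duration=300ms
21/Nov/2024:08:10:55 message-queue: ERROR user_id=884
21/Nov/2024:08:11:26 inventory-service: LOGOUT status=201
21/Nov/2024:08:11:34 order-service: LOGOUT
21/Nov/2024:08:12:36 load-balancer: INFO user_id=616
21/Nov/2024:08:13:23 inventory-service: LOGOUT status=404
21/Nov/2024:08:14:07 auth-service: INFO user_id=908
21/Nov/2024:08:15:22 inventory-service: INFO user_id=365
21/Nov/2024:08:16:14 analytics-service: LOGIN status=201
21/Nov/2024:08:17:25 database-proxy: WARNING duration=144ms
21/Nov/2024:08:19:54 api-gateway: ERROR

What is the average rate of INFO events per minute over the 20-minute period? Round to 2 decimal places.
0.6

To calculate the rate:

1. Count total INFO events: 12
2. Total time period: 20 minutes
3. Rate = 12 / 20 = 0.6 events per minute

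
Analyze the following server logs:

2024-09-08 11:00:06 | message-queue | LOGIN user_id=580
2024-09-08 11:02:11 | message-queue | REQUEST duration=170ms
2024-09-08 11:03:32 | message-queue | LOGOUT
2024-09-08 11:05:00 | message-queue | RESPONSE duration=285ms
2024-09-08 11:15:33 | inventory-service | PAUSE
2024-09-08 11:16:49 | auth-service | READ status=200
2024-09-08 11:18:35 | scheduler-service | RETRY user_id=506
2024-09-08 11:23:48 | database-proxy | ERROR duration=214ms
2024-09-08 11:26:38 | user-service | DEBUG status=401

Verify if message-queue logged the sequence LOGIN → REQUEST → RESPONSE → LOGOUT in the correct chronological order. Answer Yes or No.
No

To verify sequence order:

1. Find all events in sequence LOGIN → REQUEST → RESPONSE → LOGOUT for message-queue
2. Extract their timestamps
3. Check if timestamps are in ascending order
4. Result: No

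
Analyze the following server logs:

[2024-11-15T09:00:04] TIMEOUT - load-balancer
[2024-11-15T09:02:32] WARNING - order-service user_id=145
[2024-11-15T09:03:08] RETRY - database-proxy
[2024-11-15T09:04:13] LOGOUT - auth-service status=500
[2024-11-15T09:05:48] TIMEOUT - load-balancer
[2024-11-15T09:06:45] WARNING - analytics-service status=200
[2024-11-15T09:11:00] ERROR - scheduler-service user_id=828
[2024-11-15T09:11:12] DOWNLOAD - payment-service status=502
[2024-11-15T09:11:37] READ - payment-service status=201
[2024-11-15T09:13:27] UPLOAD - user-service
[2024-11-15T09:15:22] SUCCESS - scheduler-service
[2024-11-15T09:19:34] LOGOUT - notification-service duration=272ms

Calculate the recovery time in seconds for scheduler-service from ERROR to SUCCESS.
262

To calculate recovery time:

1. Find ERROR event for scheduler-service: 2024-11-15T09:11:00
2. Find next SUCCESS event for scheduler-service: 2024-11-15T09:15:22
3. Recovery time: 2024-11-15T09:15:22 - 2024-11-15T09:11:00 = 262 seconds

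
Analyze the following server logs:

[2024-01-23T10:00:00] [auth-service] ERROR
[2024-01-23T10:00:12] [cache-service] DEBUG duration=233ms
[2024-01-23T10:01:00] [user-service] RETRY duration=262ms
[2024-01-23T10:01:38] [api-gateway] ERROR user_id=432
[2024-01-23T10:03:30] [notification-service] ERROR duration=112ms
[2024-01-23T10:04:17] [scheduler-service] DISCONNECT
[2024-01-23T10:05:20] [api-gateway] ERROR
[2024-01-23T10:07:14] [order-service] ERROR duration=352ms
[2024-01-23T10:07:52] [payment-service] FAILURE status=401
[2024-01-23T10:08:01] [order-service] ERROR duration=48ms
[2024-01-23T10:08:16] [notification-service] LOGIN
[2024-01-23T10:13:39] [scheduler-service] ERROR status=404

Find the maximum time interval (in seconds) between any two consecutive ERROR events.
338

To find the longest gap:

1. Extract all ERROR events in chronological order
2. Calculate time differences between consecutive events
3. Find the maximum difference
4. Longest gap: 338 seconds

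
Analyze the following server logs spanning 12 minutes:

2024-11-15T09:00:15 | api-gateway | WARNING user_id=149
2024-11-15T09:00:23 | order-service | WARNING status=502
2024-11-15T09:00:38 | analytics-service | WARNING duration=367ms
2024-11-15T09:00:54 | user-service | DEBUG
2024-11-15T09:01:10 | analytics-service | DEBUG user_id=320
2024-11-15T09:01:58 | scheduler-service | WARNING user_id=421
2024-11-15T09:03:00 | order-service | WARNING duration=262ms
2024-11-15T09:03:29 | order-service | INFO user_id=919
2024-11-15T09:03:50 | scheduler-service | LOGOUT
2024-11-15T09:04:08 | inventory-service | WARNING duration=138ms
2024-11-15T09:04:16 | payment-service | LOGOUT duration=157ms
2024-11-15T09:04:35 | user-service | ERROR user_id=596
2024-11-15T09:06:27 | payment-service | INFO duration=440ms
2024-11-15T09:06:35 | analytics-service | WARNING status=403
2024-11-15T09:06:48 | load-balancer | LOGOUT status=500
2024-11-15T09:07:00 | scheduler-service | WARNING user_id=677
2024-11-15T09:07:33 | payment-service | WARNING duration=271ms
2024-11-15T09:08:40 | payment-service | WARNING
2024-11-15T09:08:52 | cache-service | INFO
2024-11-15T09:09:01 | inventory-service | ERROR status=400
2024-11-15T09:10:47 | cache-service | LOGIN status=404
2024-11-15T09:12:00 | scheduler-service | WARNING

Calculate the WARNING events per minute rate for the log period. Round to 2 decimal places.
0.92

To calculate the rate:

1. Count total WARNING events: 11
2. Total time period: 12 minutes
3. Rate = 11 / 12 = 0.92 events per minute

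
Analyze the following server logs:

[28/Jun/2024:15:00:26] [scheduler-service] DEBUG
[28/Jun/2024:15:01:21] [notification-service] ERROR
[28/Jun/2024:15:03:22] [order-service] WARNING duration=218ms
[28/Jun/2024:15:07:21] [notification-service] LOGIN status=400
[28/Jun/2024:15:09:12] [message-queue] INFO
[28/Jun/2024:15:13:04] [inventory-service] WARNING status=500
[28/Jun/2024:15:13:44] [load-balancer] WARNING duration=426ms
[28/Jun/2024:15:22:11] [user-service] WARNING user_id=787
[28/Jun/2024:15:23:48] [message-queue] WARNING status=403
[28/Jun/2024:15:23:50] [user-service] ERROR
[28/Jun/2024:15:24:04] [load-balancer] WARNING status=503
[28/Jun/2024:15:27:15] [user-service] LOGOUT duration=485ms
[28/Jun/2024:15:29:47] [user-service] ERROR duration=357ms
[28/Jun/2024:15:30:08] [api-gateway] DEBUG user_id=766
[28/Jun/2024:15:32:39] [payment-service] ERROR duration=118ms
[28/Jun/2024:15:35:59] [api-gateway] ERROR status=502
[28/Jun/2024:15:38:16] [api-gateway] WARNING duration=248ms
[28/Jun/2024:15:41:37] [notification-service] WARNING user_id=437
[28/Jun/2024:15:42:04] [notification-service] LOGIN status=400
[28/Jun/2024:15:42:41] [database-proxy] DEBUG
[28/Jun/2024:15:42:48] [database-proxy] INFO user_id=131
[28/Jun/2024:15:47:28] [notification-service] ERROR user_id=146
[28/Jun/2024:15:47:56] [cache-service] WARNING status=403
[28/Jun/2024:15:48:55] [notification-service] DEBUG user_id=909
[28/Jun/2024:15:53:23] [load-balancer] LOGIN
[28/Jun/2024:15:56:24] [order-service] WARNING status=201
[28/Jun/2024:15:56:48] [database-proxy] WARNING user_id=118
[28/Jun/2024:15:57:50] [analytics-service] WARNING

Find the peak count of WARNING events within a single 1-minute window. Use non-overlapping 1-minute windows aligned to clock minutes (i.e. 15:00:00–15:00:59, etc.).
2

To find the burst window:

1. Divide the log period into non-overlapping 1-minute windows starting at 15:00
2. Count WARNING events in each window
3. Find the window with maximum count
4. Maximum events in a window: 2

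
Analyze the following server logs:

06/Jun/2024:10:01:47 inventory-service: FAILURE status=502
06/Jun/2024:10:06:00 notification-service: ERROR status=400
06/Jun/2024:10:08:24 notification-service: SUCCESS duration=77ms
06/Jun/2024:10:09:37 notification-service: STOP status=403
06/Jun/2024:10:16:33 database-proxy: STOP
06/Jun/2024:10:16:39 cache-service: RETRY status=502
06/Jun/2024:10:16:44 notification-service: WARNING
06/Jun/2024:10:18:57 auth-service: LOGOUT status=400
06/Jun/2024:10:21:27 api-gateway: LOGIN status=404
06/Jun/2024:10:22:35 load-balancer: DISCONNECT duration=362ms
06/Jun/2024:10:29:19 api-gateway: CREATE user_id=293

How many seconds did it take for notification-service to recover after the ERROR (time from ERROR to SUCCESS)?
144

To calculate recovery time:

1. Find ERROR event for notification-service: 06/Jun/2024:10:06:00
2. Find next SUCCESS event for notification-service: 06/Jun/2024:10:08:24
3. Recovery time: 06/Jun/2024:10:08:24 - 06/Jun/2024:10:06:00 = 144 seconds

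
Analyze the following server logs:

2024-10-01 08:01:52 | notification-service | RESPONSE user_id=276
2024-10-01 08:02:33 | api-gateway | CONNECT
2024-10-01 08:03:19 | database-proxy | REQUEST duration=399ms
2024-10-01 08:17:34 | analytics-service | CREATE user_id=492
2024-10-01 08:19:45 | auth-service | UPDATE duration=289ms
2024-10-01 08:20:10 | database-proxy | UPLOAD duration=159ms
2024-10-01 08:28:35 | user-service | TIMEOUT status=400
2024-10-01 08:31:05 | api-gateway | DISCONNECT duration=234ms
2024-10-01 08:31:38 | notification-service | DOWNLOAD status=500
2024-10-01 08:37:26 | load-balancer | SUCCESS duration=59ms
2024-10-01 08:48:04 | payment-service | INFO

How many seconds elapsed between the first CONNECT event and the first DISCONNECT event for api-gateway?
1712

To find the time between events:

1. Locate the first CONNECT event for api-gateway: 2024-10-01 08:02:33
2. Locate the first DISCONNECT event for api-gateway: 2024-10-01 08:31:05
3. Calculate the difference: 2024-10-01 08:31:05 - 2024-10-01 08:02:33 = 1712 seconds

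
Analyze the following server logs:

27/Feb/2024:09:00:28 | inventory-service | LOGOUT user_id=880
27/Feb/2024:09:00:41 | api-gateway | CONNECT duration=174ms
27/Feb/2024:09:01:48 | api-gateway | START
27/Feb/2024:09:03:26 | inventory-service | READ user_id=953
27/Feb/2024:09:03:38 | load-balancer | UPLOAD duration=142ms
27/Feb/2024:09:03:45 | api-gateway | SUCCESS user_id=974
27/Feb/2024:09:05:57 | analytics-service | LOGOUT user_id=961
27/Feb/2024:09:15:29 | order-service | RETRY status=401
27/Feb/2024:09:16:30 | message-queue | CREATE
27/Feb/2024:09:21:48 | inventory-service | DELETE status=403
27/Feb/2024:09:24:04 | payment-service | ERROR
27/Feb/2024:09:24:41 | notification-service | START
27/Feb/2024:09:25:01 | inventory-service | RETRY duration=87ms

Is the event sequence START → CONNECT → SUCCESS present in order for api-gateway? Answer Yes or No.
No

To verify sequence order:

1. Find all events in sequence START → CONNECT → SUCCESS for api-gateway
2. Extract their timestamps
3. Check if timestamps are in ascending order
4. Result: No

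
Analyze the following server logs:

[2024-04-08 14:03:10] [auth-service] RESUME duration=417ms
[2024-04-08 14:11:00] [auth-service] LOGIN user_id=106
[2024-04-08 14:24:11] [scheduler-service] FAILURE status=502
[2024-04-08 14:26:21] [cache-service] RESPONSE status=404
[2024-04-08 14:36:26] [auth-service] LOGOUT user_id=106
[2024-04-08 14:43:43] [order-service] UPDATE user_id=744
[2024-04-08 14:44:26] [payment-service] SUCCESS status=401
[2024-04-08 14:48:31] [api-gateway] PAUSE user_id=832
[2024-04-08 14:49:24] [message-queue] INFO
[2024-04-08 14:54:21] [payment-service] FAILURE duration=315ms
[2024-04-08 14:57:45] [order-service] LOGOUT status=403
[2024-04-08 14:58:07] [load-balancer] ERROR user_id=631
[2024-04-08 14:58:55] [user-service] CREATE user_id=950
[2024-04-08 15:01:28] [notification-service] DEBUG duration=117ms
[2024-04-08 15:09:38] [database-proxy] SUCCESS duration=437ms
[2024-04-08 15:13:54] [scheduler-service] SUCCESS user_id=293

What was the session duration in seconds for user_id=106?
1526

To calculate session duration:

1. Find LOGIN event for user_id=106: 2024-04-08 14:11:00
2. Find LOGOUT event for user_id=106: 2024-04-08 14:36:26
3. Session duration: 2024-04-08 14:36:26 - 2024-04-08 14:11:00 = 1526 seconds (25 minutes)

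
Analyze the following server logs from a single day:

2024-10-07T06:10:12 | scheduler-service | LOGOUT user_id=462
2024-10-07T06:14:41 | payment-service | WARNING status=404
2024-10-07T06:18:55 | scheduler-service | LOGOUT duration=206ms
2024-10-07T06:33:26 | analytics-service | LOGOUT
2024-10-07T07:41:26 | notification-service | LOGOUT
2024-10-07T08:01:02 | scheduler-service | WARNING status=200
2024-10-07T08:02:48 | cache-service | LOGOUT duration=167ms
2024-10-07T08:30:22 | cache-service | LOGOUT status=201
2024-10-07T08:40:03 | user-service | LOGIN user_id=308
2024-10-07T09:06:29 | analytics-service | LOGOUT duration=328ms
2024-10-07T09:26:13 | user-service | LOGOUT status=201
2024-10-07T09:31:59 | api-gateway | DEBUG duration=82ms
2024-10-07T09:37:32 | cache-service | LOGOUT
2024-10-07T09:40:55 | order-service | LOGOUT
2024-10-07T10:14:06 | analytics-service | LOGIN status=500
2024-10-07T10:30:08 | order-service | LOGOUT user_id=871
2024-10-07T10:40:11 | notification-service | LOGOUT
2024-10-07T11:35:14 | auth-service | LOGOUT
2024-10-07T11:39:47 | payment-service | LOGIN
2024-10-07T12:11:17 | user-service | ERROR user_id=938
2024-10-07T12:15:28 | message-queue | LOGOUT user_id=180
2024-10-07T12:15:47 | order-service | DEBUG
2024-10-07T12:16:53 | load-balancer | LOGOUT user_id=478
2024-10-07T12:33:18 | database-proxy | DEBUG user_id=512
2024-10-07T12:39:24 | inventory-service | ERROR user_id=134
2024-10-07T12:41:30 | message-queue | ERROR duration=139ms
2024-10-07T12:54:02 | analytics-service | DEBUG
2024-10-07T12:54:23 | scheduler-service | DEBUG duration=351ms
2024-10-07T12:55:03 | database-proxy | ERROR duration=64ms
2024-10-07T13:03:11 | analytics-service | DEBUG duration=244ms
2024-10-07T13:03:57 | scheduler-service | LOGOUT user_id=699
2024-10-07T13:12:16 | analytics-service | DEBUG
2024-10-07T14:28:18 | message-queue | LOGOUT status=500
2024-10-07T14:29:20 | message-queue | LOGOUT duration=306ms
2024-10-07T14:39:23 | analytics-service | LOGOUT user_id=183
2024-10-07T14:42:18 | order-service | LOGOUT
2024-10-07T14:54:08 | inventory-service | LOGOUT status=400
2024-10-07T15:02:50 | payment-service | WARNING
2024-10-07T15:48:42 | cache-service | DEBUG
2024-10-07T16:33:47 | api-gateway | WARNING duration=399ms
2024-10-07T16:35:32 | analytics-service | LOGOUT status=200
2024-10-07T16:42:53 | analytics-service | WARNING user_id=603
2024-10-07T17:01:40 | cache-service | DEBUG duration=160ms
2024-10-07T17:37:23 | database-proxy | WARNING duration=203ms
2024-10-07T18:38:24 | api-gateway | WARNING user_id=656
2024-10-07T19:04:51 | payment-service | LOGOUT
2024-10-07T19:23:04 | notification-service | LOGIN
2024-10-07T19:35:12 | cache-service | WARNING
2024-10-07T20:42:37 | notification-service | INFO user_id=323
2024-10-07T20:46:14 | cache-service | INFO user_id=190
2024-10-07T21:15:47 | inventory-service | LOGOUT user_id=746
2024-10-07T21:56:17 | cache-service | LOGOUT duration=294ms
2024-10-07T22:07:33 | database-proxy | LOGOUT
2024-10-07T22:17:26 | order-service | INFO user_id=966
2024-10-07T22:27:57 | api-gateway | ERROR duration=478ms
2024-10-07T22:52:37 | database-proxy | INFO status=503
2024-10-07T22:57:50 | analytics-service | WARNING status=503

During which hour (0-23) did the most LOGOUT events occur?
14

To find the peak hour:

1. Group all LOGOUT events by hour
2. Count events in each hour
3. Find hour with maximum count
4. Peak hour: 14 (with 5 events)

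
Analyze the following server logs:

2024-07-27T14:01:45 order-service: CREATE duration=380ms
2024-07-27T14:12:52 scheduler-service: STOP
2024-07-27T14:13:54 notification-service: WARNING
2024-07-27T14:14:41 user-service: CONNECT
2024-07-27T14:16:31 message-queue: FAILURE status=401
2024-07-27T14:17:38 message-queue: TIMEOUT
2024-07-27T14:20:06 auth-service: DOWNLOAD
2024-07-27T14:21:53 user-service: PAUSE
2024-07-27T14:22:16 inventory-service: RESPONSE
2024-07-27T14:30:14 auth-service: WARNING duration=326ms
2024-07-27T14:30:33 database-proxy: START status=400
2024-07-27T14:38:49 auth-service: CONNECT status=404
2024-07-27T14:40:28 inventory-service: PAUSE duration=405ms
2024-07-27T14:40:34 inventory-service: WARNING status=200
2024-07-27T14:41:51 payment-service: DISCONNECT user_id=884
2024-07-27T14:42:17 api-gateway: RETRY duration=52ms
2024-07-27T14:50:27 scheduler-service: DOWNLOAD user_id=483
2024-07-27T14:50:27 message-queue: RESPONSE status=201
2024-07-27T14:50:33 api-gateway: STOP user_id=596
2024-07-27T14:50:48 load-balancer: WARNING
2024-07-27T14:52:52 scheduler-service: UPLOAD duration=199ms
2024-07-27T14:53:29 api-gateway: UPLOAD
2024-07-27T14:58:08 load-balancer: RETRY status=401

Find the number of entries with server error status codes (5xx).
0

To find matching entries:

1. Pattern to match: server error status codes (5xx)
2. Scan each log entry for the pattern
3. Count matches: 0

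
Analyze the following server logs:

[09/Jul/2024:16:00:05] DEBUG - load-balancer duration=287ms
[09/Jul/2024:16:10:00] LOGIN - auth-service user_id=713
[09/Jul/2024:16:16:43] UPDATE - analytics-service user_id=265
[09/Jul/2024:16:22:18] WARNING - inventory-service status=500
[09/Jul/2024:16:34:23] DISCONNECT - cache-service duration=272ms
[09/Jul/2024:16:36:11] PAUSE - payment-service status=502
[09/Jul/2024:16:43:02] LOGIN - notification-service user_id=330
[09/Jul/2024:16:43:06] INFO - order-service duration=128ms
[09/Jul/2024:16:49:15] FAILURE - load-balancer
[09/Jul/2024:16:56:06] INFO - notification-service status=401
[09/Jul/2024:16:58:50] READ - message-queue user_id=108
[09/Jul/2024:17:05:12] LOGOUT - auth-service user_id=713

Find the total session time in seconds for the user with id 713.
3312

To calculate session duration:

1. Find LOGIN event for user_id=713: 09/Jul/2024:16:10:00
2. Find LOGOUT event for user_id=713: 09/Jul/2024:17:05:12
3. Session duration: 09/Jul/2024:17:05:12 - 09/Jul/2024:16:10:00 = 3312 seconds (55 minutes)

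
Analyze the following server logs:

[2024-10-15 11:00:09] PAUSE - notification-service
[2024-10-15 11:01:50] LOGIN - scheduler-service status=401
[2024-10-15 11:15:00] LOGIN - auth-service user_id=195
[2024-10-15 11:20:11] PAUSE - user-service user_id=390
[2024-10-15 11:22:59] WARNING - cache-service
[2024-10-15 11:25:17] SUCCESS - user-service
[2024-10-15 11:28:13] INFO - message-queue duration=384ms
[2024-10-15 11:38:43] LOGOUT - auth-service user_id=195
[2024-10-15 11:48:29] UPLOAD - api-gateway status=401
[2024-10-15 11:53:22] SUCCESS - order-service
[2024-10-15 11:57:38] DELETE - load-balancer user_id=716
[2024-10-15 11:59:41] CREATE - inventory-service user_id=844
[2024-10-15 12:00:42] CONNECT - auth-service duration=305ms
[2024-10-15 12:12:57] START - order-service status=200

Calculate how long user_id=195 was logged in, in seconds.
1423

To calculate session duration:

1. Find LOGIN event for user_id=195: 2024-10-15 11:15:00
2. Find LOGOUT event for user_id=195: 2024-10-15 11:38:43
3. Session duration: 2024-10-15 11:38:43 - 2024-10-15 11:15:00 = 1423 seconds (23 minutes)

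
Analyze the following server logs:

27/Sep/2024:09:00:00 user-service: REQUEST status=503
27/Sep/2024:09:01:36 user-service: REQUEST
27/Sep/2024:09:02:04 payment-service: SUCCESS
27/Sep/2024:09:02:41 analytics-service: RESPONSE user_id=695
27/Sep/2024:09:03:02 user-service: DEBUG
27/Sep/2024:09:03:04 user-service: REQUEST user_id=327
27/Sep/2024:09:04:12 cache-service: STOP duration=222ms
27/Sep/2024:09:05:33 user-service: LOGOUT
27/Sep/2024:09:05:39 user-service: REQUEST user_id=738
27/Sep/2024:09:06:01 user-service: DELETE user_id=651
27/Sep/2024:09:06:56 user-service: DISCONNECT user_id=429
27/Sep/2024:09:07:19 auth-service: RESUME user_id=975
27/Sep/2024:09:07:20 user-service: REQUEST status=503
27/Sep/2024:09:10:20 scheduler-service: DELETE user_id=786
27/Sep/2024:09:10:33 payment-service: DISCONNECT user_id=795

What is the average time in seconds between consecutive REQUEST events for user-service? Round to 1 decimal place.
110.0

To calculate average interval:

1. Find all REQUEST events for user-service in order
2. Calculate time gaps between consecutive events
3. Compute mean of gaps: 440 / 4 = 110.0 seconds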